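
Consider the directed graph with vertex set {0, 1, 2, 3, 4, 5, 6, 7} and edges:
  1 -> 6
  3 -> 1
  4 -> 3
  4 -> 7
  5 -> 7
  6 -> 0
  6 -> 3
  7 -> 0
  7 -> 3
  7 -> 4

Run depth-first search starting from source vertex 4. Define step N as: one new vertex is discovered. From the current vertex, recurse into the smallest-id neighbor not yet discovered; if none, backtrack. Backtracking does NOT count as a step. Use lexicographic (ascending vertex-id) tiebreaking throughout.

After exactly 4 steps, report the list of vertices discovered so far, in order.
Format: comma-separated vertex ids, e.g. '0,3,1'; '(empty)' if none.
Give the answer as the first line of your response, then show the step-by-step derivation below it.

4,3,1,6

step 1: discover 4; path=4; order=4
step 2: discover 3; path=4>3; order=4,3
step 3: discover 1; path=4>3>1; order=4,3,1
step 4: discover 6; path=4>3>1>6; order=4,3,1,6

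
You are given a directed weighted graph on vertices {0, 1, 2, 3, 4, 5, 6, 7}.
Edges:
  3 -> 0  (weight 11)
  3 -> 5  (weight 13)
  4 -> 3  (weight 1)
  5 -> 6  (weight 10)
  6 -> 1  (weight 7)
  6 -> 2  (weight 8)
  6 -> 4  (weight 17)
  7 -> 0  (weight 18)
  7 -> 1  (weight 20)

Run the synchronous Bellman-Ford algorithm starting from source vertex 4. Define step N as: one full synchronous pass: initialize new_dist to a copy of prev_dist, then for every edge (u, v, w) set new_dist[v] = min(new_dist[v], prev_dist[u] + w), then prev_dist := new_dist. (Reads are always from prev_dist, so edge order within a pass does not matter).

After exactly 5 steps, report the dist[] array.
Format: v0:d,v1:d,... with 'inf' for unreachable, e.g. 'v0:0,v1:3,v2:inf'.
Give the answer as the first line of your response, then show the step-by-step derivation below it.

v0:12,v1:31,v2:32,v3:1,v4:0,v5:14,v6:24,v7:inf

step 1: dist = v0:inf,v1:inf,v2:inf,v3:1,v4:0,v5:inf,v6:inf,v7:inf
step 2: dist = v0:12,v1:inf,v2:inf,v3:1,v4:0,v5:14,v6:inf,v7:inf
step 3: dist = v0:12,v1:inf,v2:inf,v3:1,v4:0,v5:14,v6:24,v7:inf
step 4: dist = v0:12,v1:31,v2:32,v3:1,v4:0,v5:14,v6:24,v7:inf
step 5: dist = v0:12,v1:31,v2:32,v3:1,v4:0,v5:14,v6:24,v7:inf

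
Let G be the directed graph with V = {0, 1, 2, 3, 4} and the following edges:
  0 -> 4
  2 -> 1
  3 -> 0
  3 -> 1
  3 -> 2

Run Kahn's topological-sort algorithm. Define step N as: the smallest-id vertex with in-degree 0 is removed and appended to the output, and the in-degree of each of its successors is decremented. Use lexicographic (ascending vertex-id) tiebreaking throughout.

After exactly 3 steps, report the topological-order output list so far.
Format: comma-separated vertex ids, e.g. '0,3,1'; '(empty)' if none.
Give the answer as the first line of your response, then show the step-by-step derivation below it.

3,0,2

step 1: output 3; order=[3]; indeg=(0,1,0,0,1)
step 2: output 0; order=[3,0]; indeg=(0,1,0,0,0)
step 3: output 2; order=[3,0,2]; indeg=(0,0,0,0,0)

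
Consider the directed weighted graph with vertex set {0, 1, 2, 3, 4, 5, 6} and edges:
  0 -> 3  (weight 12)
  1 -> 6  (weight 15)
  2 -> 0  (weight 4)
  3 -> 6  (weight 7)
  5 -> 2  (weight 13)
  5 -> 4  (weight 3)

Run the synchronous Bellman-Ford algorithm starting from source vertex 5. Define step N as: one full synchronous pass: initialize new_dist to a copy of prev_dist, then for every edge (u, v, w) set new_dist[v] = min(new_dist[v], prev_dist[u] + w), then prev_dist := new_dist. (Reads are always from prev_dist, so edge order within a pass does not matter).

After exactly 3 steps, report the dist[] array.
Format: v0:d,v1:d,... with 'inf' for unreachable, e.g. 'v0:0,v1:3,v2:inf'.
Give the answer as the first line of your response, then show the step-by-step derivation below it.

v0:17,v1:inf,v2:13,v3:29,v4:3,v5:0,v6:inf

step 1: dist = v0:inf,v1:inf,v2:13,v3:inf,v4:3,v5:0,v6:inf
step 2: dist = v0:17,v1:inf,v2:13,v3:inf,v4:3,v5:0,v6:inf
step 3: dist = v0:17,v1:inf,v2:13,v3:29,v4:3,v5:0,v6:inf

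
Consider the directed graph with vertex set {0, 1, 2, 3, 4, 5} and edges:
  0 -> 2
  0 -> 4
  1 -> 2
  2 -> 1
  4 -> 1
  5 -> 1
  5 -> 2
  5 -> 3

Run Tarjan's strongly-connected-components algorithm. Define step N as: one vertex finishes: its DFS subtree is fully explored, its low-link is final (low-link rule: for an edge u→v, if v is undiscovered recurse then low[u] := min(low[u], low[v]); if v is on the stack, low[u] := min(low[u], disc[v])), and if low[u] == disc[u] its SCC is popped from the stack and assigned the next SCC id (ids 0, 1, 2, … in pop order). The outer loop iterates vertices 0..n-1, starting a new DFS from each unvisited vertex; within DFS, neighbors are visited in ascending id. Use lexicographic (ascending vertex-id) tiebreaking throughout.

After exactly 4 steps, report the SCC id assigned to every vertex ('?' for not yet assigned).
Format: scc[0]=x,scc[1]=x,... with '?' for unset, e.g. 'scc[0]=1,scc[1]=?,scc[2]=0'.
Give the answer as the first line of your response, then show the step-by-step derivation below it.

scc[0]=2,scc[1]=0,scc[2]=0,scc[3]=?,scc[4]=1,scc[5]=?

step 1: low=(low[0]=0,low[1]=1,low[2]=1,low[3]=?,low[4]=?,low[5]=?); scc=(scc[0]=?,scc[1]=?,scc[2]=?,scc[3]=?,scc[4]=?,scc[5]=?)
step 2: low=(low[0]=0,low[1]=1,low[2]=1,low[3]=?,low[4]=?,low[5]=?); scc=(scc[0]=?,scc[1]=0,scc[2]=0,scc[3]=?,scc[4]=?,scc[5]=?)
step 3: low=(low[0]=0,low[1]=1,low[2]=1,low[3]=?,low[4]=3,low[5]=?); scc=(scc[0]=?,scc[1]=0,scc[2]=0,scc[3]=?,scc[4]=1,scc[5]=?)
step 4: low=(low[0]=0,low[1]=1,low[2]=1,low[3]=?,low[4]=3,low[5]=?); scc=(scc[0]=2,scc[1]=0,scc[2]=0,scc[3]=?,scc[4]=1,scc[5]=?)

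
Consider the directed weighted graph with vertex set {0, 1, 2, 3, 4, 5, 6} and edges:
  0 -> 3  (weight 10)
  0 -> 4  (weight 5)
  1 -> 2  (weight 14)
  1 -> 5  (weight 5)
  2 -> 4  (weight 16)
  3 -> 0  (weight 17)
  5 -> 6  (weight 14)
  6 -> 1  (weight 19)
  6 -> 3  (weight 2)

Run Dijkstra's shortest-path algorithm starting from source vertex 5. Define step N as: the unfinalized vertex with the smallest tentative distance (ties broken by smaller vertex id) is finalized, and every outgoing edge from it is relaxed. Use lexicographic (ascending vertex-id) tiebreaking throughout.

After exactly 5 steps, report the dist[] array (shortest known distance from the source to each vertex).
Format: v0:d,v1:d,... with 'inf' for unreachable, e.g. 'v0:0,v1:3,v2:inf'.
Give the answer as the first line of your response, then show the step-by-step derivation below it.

v0:33,v1:33,v2:47,v3:16,v4:38,v5:0,v6:14

step 1: dist = v0:inf,v1:inf,v2:inf,v3:inf,v4:inf,v5:0,v6:14
step 2: dist = v0:inf,v1:33,v2:inf,v3:16,v4:inf,v5:0,v6:14
step 3: dist = v0:33,v1:33,v2:inf,v3:16,v4:inf,v5:0,v6:14
step 4: dist = v0:33,v1:33,v2:inf,v3:16,v4:38,v5:0,v6:14
step 5: dist = v0:33,v1:33,v2:47,v3:16,v4:38,v5:0,v6:14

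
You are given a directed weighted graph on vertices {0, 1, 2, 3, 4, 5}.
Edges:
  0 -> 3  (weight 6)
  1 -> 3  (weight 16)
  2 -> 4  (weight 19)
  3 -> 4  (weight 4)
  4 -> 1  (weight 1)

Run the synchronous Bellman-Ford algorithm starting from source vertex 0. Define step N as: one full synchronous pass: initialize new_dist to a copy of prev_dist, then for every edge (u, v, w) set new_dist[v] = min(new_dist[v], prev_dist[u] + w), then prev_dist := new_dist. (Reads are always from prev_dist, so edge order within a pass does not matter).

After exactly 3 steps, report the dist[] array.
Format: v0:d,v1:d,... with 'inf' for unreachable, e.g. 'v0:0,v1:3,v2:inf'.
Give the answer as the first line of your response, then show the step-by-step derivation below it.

v0:0,v1:11,v2:inf,v3:6,v4:10,v5:inf

step 1: dist = v0:0,v1:inf,v2:inf,v3:6,v4:inf,v5:inf
step 2: dist = v0:0,v1:inf,v2:inf,v3:6,v4:10,v5:inf
step 3: dist = v0:0,v1:11,v2:inf,v3:6,v4:10,v5:inf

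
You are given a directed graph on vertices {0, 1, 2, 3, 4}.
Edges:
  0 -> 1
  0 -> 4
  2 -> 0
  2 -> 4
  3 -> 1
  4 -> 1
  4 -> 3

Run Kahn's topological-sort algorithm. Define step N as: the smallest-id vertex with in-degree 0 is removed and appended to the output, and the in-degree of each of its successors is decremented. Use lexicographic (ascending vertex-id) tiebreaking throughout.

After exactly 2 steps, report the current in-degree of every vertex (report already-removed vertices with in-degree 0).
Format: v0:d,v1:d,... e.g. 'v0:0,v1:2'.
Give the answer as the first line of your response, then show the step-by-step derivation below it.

v0:0,v1:2,v2:0,v3:1,v4:0

step 1: output 2; order=[2]; indeg=(0,3,0,1,1)
step 2: output 0; order=[2,0]; indeg=(0,2,0,1,0)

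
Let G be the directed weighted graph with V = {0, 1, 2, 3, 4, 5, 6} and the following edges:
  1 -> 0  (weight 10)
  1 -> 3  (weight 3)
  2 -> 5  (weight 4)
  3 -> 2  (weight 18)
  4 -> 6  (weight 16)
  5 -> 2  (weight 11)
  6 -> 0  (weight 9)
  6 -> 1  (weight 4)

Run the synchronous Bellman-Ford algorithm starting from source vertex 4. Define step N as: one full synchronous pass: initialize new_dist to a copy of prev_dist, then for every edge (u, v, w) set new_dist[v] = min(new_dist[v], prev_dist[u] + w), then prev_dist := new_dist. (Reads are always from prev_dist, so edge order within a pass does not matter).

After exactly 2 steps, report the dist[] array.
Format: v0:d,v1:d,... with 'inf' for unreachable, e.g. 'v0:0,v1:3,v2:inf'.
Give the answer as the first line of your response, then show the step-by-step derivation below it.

v0:25,v1:20,v2:inf,v3:inf,v4:0,v5:inf,v6:16

step 1: dist = v0:inf,v1:inf,v2:inf,v3:inf,v4:0,v5:inf,v6:16
step 2: dist = v0:25,v1:20,v2:inf,v3:inf,v4:0,v5:inf,v6:16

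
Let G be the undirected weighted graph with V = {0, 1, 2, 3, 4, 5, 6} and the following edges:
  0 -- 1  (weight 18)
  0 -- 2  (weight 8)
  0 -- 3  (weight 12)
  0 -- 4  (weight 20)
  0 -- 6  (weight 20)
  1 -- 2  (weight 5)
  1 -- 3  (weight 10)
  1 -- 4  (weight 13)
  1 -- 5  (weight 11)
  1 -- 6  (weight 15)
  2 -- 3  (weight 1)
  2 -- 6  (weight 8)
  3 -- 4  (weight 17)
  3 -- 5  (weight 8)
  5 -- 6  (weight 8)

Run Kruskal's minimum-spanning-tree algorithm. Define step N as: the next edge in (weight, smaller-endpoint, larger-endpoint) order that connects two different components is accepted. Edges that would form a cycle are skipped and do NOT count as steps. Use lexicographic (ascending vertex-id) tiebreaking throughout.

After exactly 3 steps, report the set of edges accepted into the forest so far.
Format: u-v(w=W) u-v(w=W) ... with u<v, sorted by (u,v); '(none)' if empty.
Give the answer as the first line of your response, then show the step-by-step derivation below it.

0-2(w=8) 1-2(w=5) 2-3(w=1)

step 1: add edge 2-3 (w=1); MST = {2-3(w=1)}
step 2: add edge 1-2 (w=5); MST = {1-2(w=5) 2-3(w=1)}
step 3: add edge 0-2 (w=8); MST = {0-2(w=8) 1-2(w=5) 2-3(w=1)}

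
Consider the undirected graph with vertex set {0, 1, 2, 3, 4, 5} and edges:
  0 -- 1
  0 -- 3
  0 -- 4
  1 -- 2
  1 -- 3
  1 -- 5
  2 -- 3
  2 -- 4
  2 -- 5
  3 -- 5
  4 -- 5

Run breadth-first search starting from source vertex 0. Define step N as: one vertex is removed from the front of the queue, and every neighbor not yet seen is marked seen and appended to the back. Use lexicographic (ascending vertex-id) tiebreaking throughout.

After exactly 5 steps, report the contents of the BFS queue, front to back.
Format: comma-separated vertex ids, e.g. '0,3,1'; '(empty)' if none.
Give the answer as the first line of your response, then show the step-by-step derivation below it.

5

step 1: dequeue 0; queue=[1,3,4]; order=0
step 2: dequeue 1; queue=[3,4,2,5]; order=0,1
step 3: dequeue 3; queue=[4,2,5]; order=0,1,3
step 4: dequeue 4; queue=[2,5]; order=0,1,3,4
step 5: dequeue 2; queue=[5]; order=0,1,3,4,2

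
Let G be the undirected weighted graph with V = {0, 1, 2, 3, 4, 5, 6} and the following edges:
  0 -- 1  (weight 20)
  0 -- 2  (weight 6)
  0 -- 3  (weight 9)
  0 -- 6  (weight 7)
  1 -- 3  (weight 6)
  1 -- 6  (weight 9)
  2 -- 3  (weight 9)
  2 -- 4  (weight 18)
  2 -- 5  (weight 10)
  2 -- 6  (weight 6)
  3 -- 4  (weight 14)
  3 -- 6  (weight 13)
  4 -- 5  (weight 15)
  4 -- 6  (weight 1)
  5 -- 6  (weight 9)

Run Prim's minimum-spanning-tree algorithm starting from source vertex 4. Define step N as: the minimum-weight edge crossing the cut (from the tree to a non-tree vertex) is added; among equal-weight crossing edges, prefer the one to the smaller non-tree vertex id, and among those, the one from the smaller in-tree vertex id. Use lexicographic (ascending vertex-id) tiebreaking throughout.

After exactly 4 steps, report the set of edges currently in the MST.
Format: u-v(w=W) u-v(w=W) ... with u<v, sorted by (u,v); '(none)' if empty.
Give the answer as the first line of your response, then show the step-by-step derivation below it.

0-2(w=6) 1-6(w=9) 2-6(w=6) 4-6(w=1)

step 1: add edge 4-6 (w=1); MST = {4-6(w=1)}
step 2: add edge 2-6 (w=6); MST = {2-6(w=6) 4-6(w=1)}
step 3: add edge 0-2 (w=6); MST = {0-2(w=6) 2-6(w=6) 4-6(w=1)}
step 4: add edge 1-6 (w=9); MST = {0-2(w=6) 1-6(w=9) 2-6(w=6) 4-6(w=1)}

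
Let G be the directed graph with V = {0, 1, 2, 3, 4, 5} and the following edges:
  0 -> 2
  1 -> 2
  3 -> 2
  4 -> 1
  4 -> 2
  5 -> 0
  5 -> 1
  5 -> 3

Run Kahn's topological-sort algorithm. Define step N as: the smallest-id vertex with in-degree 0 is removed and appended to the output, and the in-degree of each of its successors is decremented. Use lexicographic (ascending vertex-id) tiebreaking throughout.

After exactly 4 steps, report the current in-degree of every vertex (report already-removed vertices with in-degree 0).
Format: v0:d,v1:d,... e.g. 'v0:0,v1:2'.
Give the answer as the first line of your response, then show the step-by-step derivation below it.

v0:0,v1:0,v2:1,v3:0,v4:0,v5:0

step 1: output 4; order=[4]; indeg=(1,1,3,1,0,0)
step 2: output 5; order=[4,5]; indeg=(0,0,3,0,0,0)
step 3: output 0; order=[4,5,0]; indeg=(0,0,2,0,0,0)
step 4: output 1; order=[4,5,0,1]; indeg=(0,0,1,0,0,0)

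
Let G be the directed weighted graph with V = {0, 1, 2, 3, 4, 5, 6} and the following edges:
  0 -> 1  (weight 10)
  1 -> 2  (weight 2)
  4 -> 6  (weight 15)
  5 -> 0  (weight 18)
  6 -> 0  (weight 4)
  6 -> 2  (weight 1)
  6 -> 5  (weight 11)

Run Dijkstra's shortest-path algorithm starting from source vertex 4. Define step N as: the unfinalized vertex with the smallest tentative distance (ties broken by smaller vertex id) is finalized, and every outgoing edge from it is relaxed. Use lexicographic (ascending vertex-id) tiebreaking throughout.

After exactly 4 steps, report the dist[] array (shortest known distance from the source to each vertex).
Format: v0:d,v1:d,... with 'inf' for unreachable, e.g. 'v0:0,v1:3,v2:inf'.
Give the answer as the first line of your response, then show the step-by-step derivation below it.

v0:19,v1:29,v2:16,v3:inf,v4:0,v5:26,v6:15

step 1: dist = v0:inf,v1:inf,v2:inf,v3:inf,v4:0,v5:inf,v6:15
step 2: dist = v0:19,v1:inf,v2:16,v3:inf,v4:0,v5:26,v6:15
step 3: dist = v0:19,v1:inf,v2:16,v3:inf,v4:0,v5:26,v6:15
step 4: dist = v0:19,v1:29,v2:16,v3:inf,v4:0,v5:26,v6:15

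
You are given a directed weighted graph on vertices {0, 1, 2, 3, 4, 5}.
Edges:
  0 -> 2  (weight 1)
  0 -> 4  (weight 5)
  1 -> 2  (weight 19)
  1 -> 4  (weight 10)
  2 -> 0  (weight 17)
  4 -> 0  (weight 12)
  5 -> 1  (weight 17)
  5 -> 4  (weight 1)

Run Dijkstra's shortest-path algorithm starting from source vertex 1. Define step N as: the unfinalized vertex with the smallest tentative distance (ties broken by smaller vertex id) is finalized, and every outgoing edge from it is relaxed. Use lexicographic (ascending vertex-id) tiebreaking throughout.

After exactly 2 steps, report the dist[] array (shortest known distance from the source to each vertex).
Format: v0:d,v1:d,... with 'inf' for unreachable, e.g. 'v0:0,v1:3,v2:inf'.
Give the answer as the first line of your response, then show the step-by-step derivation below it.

v0:22,v1:0,v2:19,v3:inf,v4:10,v5:inf

step 1: dist = v0:inf,v1:0,v2:19,v3:inf,v4:10,v5:inf
step 2: dist = v0:22,v1:0,v2:19,v3:inf,v4:10,v5:inf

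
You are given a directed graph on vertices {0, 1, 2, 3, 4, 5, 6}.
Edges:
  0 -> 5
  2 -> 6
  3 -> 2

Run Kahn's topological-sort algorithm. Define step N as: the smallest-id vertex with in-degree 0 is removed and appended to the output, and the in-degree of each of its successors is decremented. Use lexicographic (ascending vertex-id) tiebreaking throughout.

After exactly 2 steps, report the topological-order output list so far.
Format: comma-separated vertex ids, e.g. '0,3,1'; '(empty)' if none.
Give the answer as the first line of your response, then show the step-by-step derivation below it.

0,1

step 1: output 0; order=[0]; indeg=(0,0,1,0,0,0,1)
step 2: output 1; order=[0,1]; indeg=(0,0,1,0,0,0,1)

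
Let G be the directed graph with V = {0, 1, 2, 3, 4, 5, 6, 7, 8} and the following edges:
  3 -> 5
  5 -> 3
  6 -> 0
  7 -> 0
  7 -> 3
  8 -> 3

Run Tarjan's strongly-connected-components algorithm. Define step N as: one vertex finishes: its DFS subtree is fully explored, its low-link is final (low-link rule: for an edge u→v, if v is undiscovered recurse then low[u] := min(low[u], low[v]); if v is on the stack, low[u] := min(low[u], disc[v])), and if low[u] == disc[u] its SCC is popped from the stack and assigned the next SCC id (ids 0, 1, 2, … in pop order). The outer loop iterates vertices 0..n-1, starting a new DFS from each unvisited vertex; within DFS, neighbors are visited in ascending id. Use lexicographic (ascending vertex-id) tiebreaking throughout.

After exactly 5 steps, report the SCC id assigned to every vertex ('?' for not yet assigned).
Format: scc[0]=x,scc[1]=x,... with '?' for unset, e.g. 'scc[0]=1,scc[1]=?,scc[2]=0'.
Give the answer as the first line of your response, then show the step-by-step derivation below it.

scc[0]=0,scc[1]=1,scc[2]=2,scc[3]=3,scc[4]=?,scc[5]=3,scc[6]=?,scc[7]=?,scc[8]=?

step 1: low=(low[0]=0,low[1]=?,low[2]=?,low[3]=?,low[4]=?,low[5]=?,low[6]=?,low[7]=?,low[8]=?); scc=(scc[0]=0,scc[1]=?,scc[2]=?,scc[3]=?,scc[4]=?,scc[5]=?,scc[6]=?,scc[7]=?,scc[8]=?)
step 2: low=(low[0]=0,low[1]=1,low[2]=?,low[3]=?,low[4]=?,low[5]=?,low[6]=?,low[7]=?,low[8]=?); scc=(scc[0]=0,scc[1]=1,scc[2]=?,scc[3]=?,scc[4]=?,scc[5]=?,scc[6]=?,scc[7]=?,scc[8]=?)
step 3: low=(low[0]=0,low[1]=1,low[2]=2,low[3]=?,low[4]=?,low[5]=?,low[6]=?,low[7]=?,low[8]=?); scc=(scc[0]=0,scc[1]=1,scc[2]=2,scc[3]=?,scc[4]=?,scc[5]=?,scc[6]=?,scc[7]=?,scc[8]=?)
step 4: low=(low[0]=0,low[1]=1,low[2]=2,low[3]=3,low[4]=?,low[5]=3,low[6]=?,low[7]=?,low[8]=?); scc=(scc[0]=0,scc[1]=1,scc[2]=2,scc[3]=?,scc[4]=?,scc[5]=?,scc[6]=?,scc[7]=?,scc[8]=?)
step 5: low=(low[0]=0,low[1]=1,low[2]=2,low[3]=3,low[4]=?,low[5]=3,low[6]=?,low[7]=?,low[8]=?); scc=(scc[0]=0,scc[1]=1,scc[2]=2,scc[3]=3,scc[4]=?,scc[5]=3,scc[6]=?,scc[7]=?,scc[8]=?)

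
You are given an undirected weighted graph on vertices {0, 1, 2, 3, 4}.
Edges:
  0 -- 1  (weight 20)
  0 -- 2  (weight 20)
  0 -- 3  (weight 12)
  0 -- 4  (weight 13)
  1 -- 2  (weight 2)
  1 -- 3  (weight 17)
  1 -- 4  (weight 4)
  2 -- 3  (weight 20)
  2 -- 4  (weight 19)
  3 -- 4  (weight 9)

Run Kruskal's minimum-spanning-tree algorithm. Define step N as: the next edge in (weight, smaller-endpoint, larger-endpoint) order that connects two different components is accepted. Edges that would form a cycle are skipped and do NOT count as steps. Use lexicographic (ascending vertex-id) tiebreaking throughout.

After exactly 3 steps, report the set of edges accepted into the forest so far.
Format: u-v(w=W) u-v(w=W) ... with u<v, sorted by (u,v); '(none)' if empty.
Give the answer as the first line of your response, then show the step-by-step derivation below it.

1-2(w=2) 1-4(w=4) 3-4(w=9)

step 1: add edge 1-2 (w=2); MST = {1-2(w=2)}
step 2: add edge 1-4 (w=4); MST = {1-2(w=2) 1-4(w=4)}
step 3: add edge 3-4 (w=9); MST = {1-2(w=2) 1-4(w=4) 3-4(w=9)}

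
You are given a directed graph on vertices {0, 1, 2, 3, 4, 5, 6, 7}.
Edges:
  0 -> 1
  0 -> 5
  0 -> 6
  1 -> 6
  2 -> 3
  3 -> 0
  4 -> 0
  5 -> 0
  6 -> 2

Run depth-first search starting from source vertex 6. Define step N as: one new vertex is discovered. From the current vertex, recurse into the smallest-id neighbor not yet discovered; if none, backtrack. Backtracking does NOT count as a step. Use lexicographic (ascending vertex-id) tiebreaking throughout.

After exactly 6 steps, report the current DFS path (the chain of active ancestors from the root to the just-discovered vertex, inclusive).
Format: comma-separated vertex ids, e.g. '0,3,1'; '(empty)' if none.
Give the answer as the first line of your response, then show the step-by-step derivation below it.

6,2,3,0,5

step 1: discover 6; path=6; order=6
step 2: discover 2; path=6>2; order=6,2
step 3: discover 3; path=6>2>3; order=6,2,3
step 4: discover 0; path=6>2>3>0; order=6,2,3,0
step 5: discover 1; path=6>2>3>0>1; order=6,2,3,0,1
step 6: discover 5; path=6>2>3>0>5; order=6,2,3,0,1,5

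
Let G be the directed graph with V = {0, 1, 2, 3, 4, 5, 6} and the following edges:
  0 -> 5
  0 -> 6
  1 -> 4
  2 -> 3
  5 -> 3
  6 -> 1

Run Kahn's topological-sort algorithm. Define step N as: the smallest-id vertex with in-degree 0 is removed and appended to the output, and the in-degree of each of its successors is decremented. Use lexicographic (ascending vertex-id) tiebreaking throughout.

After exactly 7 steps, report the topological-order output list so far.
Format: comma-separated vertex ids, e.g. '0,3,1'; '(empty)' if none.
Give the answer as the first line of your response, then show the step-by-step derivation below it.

0,2,5,3,6,1,4

step 1: output 0; order=[0]; indeg=(0,1,0,2,1,0,0)
step 2: output 2; order=[0,2]; indeg=(0,1,0,1,1,0,0)
step 3: output 5; order=[0,2,5]; indeg=(0,1,0,0,1,0,0)
step 4: output 3; order=[0,2,5,3]; indeg=(0,1,0,0,1,0,0)
step 5: output 6; order=[0,2,5,3,6]; indeg=(0,0,0,0,1,0,0)
step 6: output 1; order=[0,2,5,3,6,1]; indeg=(0,0,0,0,0,0,0)
step 7: output 4; order=[0,2,5,3,6,1,4]; indeg=(0,0,0,0,0,0,0)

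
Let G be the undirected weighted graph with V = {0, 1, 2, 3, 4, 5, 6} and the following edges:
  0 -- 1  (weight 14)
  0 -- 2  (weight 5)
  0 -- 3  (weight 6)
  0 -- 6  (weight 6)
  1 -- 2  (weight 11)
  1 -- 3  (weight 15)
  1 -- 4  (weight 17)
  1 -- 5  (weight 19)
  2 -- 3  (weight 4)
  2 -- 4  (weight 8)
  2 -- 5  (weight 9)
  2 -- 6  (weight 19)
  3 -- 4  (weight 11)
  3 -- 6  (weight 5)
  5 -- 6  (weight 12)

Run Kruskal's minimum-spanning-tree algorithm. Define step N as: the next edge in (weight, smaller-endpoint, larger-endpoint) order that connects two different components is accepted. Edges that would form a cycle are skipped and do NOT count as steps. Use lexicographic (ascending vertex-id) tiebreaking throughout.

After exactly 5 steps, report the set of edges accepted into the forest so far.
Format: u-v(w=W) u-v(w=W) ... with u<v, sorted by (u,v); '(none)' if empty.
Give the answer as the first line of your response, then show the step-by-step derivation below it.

0-2(w=5) 2-3(w=4) 2-4(w=8) 2-5(w=9) 3-6(w=5)

step 1: add edge 2-3 (w=4); MST = {2-3(w=4)}
step 2: add edge 0-2 (w=5); MST = {0-2(w=5) 2-3(w=4)}
step 3: add edge 3-6 (w=5); MST = {0-2(w=5) 2-3(w=4) 3-6(w=5)}
step 4: add edge 2-4 (w=8); MST = {0-2(w=5) 2-3(w=4) 2-4(w=8) 3-6(w=5)}
step 5: add edge 2-5 (w=9); MST = {0-2(w=5) 2-3(w=4) 2-4(w=8) 2-5(w=9) 3-6(w=5)}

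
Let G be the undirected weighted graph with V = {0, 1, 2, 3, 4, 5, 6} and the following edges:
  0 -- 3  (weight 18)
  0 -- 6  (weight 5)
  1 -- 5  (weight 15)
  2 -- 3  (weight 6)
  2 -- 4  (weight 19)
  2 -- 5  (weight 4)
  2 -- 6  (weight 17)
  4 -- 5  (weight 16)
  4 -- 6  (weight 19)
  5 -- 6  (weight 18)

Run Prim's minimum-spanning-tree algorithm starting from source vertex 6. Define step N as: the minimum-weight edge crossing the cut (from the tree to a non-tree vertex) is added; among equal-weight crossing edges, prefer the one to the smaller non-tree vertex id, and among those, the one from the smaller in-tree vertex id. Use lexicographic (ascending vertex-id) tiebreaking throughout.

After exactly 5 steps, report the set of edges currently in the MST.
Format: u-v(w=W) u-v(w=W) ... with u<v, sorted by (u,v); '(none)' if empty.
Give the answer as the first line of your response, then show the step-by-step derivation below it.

0-6(w=5) 1-5(w=15) 2-3(w=6) 2-5(w=4) 2-6(w=17)

step 1: add edge 0-6 (w=5); MST = {0-6(w=5)}
step 2: add edge 2-6 (w=17); MST = {0-6(w=5) 2-6(w=17)}
step 3: add edge 2-5 (w=4); MST = {0-6(w=5) 2-5(w=4) 2-6(w=17)}
step 4: add edge 2-3 (w=6); MST = {0-6(w=5) 2-3(w=6) 2-5(w=4) 2-6(w=17)}
step 5: add edge 1-5 (w=15); MST = {0-6(w=5) 1-5(w=15) 2-3(w=6) 2-5(w=4) 2-6(w=17)}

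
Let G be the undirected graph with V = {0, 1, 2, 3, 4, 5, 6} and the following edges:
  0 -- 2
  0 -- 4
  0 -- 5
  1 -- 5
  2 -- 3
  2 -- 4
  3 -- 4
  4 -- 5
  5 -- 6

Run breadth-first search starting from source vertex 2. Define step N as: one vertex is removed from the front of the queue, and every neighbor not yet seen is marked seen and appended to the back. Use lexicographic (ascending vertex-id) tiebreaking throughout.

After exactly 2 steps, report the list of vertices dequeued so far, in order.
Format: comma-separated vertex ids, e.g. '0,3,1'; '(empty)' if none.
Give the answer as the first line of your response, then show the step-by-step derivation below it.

2,0

step 1: dequeue 2; queue=[0,3,4]; order=2
step 2: dequeue 0; queue=[3,4,5]; order=2,0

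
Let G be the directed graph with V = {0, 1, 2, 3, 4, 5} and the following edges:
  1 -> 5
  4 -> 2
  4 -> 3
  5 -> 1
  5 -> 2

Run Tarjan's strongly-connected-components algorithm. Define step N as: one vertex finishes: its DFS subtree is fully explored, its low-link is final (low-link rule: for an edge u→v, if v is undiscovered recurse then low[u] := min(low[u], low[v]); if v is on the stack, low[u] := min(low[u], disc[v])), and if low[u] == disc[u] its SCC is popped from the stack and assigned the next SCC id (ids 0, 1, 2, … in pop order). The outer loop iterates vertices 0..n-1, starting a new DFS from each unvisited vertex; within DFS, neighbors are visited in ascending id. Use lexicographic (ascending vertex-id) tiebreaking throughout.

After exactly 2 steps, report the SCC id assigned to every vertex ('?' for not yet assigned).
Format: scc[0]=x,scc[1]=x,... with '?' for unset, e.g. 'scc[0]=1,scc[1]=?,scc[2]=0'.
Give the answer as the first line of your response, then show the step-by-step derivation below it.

scc[0]=0,scc[1]=?,scc[2]=1,scc[3]=?,scc[4]=?,scc[5]=?

step 1: low=(low[0]=0,low[1]=?,low[2]=?,low[3]=?,low[4]=?,low[5]=?); scc=(scc[0]=0,scc[1]=?,scc[2]=?,scc[3]=?,scc[4]=?,scc[5]=?)
step 2: low=(low[0]=0,low[1]=1,low[2]=3,low[3]=?,low[4]=?,low[5]=1); scc=(scc[0]=0,scc[1]=?,scc[2]=1,scc[3]=?,scc[4]=?,scc[5]=?)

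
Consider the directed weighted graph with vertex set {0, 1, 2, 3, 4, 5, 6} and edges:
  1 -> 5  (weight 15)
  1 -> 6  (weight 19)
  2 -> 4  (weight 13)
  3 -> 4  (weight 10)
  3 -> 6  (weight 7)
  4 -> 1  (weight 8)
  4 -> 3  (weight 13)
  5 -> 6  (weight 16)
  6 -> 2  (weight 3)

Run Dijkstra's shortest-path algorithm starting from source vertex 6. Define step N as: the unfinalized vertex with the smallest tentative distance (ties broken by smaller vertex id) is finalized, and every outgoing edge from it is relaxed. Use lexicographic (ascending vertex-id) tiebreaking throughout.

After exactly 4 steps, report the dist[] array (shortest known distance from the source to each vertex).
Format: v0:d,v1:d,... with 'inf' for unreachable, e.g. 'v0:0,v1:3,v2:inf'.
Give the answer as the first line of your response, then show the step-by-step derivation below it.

v0:inf,v1:24,v2:3,v3:29,v4:16,v5:39,v6:0

step 1: dist = v0:inf,v1:inf,v2:3,v3:inf,v4:inf,v5:inf,v6:0
step 2: dist = v0:inf,v1:inf,v2:3,v3:inf,v4:16,v5:inf,v6:0
step 3: dist = v0:inf,v1:24,v2:3,v3:29,v4:16,v5:inf,v6:0
step 4: dist = v0:inf,v1:24,v2:3,v3:29,v4:16,v5:39,v6:0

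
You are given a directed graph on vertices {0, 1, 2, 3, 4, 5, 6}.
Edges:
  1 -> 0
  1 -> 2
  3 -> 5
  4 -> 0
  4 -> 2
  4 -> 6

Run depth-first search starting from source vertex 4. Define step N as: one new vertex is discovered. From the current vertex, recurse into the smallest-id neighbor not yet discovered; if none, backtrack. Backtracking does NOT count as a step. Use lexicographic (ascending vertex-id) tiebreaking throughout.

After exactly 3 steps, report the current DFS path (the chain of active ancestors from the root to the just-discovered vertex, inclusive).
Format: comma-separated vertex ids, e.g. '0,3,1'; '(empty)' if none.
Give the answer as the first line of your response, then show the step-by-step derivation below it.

4,2

step 1: discover 4; path=4; order=4
step 2: discover 0; path=4>0; order=4,0
step 3: discover 2; path=4>2; order=4,0,2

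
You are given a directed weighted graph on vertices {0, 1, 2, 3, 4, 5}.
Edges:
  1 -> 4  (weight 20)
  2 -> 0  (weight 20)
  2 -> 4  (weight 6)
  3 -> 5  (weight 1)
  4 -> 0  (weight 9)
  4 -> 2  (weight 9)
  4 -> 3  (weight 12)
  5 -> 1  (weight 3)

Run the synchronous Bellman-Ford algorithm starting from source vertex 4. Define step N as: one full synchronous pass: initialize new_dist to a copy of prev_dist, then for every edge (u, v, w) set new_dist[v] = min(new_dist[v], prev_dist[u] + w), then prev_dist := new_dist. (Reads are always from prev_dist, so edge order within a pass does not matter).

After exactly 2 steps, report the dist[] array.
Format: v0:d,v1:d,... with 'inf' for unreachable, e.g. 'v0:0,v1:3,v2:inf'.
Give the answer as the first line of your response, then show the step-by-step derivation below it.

v0:9,v1:inf,v2:9,v3:12,v4:0,v5:13

step 1: dist = v0:9,v1:inf,v2:9,v3:12,v4:0,v5:inf
step 2: dist = v0:9,v1:inf,v2:9,v3:12,v4:0,v5:13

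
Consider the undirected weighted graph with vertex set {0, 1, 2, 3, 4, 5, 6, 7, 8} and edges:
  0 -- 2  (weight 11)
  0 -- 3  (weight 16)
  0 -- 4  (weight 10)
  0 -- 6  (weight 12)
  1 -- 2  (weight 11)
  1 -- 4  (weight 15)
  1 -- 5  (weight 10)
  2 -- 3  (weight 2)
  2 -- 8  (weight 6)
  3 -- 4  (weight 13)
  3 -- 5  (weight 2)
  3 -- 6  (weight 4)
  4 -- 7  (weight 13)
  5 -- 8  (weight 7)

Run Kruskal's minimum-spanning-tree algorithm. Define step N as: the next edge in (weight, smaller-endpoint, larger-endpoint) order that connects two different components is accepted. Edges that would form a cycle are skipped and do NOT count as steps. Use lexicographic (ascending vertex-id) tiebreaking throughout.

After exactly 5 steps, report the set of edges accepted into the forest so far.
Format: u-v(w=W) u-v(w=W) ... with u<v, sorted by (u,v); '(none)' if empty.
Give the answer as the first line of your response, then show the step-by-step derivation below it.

0-4(w=10) 2-3(w=2) 2-8(w=6) 3-5(w=2) 3-6(w=4)

step 1: add edge 2-3 (w=2); MST = {2-3(w=2)}
step 2: add edge 3-5 (w=2); MST = {2-3(w=2) 3-5(w=2)}
step 3: add edge 3-6 (w=4); MST = {2-3(w=2) 3-5(w=2) 3-6(w=4)}
step 4: add edge 2-8 (w=6); MST = {2-3(w=2) 2-8(w=6) 3-5(w=2) 3-6(w=4)}
step 5: add edge 0-4 (w=10); MST = {0-4(w=10) 2-3(w=2) 2-8(w=6) 3-5(w=2) 3-6(w=4)}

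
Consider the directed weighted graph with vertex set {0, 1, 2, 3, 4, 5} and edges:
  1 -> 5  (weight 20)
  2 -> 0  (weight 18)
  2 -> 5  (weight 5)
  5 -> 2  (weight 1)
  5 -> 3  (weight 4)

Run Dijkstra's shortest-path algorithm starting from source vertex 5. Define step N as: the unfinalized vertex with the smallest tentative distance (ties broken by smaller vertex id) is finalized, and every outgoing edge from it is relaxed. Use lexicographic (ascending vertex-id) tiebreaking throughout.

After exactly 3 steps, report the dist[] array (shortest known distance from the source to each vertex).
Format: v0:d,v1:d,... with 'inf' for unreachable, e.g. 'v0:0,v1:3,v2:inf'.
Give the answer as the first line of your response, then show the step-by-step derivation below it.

v0:19,v1:inf,v2:1,v3:4,v4:inf,v5:0

step 1: dist = v0:inf,v1:inf,v2:1,v3:4,v4:inf,v5:0
step 2: dist = v0:19,v1:inf,v2:1,v3:4,v4:inf,v5:0
step 3: dist = v0:19,v1:inf,v2:1,v3:4,v4:inf,v5:0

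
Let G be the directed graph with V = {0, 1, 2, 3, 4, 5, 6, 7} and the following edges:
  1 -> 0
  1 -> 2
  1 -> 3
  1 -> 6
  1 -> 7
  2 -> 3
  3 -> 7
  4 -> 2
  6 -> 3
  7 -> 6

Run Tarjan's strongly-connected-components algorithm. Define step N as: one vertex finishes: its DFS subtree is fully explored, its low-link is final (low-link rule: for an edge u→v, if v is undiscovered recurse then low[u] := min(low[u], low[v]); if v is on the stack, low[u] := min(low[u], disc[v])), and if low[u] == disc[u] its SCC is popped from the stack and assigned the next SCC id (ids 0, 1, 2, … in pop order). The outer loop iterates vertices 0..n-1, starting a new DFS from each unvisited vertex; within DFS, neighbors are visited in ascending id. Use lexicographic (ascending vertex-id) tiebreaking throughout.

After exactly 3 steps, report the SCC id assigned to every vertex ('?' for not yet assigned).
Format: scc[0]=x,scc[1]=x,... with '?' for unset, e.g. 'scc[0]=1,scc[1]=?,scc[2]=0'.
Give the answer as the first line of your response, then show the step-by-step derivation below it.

scc[0]=0,scc[1]=?,scc[2]=?,scc[3]=?,scc[4]=?,scc[5]=?,scc[6]=?,scc[7]=?

step 1: low=(low[0]=0,low[1]=?,low[2]=?,low[3]=?,low[4]=?,low[5]=?,low[6]=?,low[7]=?); scc=(scc[0]=0,scc[1]=?,scc[2]=?,scc[3]=?,scc[4]=?,scc[5]=?,scc[6]=?,scc[7]=?)
step 2: low=(low[0]=0,low[1]=1,low[2]=2,low[3]=3,low[4]=?,low[5]=?,low[6]=3,low[7]=4); scc=(scc[0]=0,scc[1]=?,scc[2]=?,scc[3]=?,scc[4]=?,scc[5]=?,scc[6]=?,scc[7]=?)
step 3: low=(low[0]=0,low[1]=1,low[2]=2,low[3]=3,low[4]=?,low[5]=?,low[6]=3,low[7]=3); scc=(scc[0]=0,scc[1]=?,scc[2]=?,scc[3]=?,scc[4]=?,scc[5]=?,scc[6]=?,scc[7]=?)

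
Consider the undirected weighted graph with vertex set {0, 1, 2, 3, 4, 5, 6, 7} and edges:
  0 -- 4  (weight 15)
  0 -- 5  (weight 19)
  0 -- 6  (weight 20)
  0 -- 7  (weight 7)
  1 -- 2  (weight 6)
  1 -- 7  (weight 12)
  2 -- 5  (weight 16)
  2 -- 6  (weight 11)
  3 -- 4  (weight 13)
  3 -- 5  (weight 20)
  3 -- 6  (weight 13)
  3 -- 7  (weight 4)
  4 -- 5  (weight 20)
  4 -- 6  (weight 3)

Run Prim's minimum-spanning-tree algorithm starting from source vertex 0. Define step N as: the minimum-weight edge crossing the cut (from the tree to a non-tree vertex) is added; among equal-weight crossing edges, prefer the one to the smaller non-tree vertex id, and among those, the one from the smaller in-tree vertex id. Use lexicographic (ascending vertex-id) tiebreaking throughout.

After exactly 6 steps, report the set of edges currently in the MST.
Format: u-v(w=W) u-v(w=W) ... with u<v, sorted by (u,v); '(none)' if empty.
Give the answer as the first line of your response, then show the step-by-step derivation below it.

0-7(w=7) 1-2(w=6) 1-7(w=12) 2-6(w=11) 3-7(w=4) 4-6(w=3)

step 1: add edge 0-7 (w=7); MST = {0-7(w=7)}
step 2: add edge 3-7 (w=4); MST = {0-7(w=7) 3-7(w=4)}
step 3: add edge 1-7 (w=12); MST = {0-7(w=7) 1-7(w=12) 3-7(w=4)}
step 4: add edge 1-2 (w=6); MST = {0-7(w=7) 1-2(w=6) 1-7(w=12) 3-7(w=4)}
step 5: add edge 2-6 (w=11); MST = {0-7(w=7) 1-2(w=6) 1-7(w=12) 2-6(w=11) 3-7(w=4)}
step 6: add edge 4-6 (w=3); MST = {0-7(w=7) 1-2(w=6) 1-7(w=12) 2-6(w=11) 3-7(w=4) 4-6(w=3)}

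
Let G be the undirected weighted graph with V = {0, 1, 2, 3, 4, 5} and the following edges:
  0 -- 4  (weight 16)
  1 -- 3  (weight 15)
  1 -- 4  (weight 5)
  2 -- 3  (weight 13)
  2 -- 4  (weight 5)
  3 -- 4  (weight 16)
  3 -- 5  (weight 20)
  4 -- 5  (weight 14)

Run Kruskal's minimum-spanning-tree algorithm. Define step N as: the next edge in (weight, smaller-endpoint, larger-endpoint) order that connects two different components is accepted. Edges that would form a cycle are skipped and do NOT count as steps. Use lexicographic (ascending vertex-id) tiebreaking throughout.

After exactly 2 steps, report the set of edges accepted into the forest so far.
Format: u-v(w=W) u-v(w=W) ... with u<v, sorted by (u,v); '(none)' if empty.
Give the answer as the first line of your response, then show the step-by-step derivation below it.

1-4(w=5) 2-4(w=5)

step 1: add edge 1-4 (w=5); MST = {1-4(w=5)}
step 2: add edge 2-4 (w=5); MST = {1-4(w=5) 2-4(w=5)}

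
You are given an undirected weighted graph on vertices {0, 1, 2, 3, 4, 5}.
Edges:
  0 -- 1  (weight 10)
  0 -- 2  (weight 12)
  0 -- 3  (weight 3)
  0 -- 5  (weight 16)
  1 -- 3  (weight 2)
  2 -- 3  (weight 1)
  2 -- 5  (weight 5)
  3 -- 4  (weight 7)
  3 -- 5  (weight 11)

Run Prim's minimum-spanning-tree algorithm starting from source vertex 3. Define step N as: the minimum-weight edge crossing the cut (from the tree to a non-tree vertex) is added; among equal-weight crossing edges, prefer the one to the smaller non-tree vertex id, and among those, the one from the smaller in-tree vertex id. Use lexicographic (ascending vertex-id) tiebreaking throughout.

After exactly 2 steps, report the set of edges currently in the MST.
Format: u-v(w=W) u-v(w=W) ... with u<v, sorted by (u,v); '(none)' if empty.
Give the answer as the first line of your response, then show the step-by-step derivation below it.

1-3(w=2) 2-3(w=1)

step 1: add edge 2-3 (w=1); MST = {2-3(w=1)}
step 2: add edge 1-3 (w=2); MST = {1-3(w=2) 2-3(w=1)}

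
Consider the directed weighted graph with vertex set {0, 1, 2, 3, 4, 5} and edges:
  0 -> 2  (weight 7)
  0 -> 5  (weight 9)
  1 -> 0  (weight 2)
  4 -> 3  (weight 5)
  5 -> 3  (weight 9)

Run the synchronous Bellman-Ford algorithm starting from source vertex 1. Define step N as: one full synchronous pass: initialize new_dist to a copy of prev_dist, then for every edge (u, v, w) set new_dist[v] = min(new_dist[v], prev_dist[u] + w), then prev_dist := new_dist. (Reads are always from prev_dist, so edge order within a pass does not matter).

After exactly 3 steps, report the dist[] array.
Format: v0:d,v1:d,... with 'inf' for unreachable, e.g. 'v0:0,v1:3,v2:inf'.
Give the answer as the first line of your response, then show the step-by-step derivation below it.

v0:2,v1:0,v2:9,v3:20,v4:inf,v5:11

step 1: dist = v0:2,v1:0,v2:inf,v3:inf,v4:inf,v5:inf
step 2: dist = v0:2,v1:0,v2:9,v3:inf,v4:inf,v5:11
step 3: dist = v0:2,v1:0,v2:9,v3:20,v4:inf,v5:11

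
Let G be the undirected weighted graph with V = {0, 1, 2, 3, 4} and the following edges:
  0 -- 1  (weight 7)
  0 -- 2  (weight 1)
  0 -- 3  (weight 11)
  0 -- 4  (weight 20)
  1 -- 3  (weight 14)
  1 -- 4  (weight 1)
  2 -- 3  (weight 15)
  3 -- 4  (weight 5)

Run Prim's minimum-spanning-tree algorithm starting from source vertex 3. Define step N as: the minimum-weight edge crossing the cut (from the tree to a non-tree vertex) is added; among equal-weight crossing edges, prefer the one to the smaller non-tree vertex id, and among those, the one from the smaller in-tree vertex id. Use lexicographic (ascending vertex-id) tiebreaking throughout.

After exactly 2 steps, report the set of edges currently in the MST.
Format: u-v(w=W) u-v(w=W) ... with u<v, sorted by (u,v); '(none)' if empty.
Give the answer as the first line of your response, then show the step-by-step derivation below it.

1-4(w=1) 3-4(w=5)

step 1: add edge 3-4 (w=5); MST = {3-4(w=5)}
step 2: add edge 1-4 (w=1); MST = {1-4(w=1) 3-4(w=5)}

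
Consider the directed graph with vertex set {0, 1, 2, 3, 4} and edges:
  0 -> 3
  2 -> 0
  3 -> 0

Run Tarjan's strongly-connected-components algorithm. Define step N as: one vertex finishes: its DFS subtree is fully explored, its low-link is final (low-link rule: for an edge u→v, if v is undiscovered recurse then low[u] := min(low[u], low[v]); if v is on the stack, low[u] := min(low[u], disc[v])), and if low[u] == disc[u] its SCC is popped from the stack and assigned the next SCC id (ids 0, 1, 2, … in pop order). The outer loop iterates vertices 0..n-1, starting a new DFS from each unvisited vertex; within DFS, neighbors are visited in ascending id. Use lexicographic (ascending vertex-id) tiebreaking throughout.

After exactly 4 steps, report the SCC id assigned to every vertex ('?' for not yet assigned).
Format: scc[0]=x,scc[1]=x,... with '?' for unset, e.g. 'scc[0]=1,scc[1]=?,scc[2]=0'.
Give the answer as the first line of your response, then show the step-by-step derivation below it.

scc[0]=0,scc[1]=1,scc[2]=2,scc[3]=0,scc[4]=?

step 1: low=(low[0]=0,low[1]=?,low[2]=?,low[3]=0,low[4]=?); scc=(scc[0]=?,scc[1]=?,scc[2]=?,scc[3]=?,scc[4]=?)
step 2: low=(low[0]=0,low[1]=?,low[2]=?,low[3]=0,low[4]=?); scc=(scc[0]=0,scc[1]=?,scc[2]=?,scc[3]=0,scc[4]=?)
step 3: low=(low[0]=0,low[1]=2,low[2]=?,low[3]=0,low[4]=?); scc=(scc[0]=0,scc[1]=1,scc[2]=?,scc[3]=0,scc[4]=?)
step 4: low=(low[0]=0,low[1]=2,low[2]=3,low[3]=0,low[4]=?); scc=(scc[0]=0,scc[1]=1,scc[2]=2,scc[3]=0,scc[4]=?)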